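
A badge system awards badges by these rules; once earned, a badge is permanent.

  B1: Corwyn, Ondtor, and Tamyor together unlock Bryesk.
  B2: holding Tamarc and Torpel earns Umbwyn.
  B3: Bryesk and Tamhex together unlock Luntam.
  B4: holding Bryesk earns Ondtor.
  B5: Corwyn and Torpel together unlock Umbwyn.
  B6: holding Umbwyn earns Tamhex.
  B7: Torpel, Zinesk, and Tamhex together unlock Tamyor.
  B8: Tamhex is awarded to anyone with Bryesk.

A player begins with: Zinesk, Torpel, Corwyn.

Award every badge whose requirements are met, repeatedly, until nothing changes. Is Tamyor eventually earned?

With Corwyn and Torpel, Umbwyn is earned (B5).
With Umbwyn, Tamhex is earned (B6).
With Torpel, Zinesk, and Tamhex, Tamyor is earned (B7).

Yes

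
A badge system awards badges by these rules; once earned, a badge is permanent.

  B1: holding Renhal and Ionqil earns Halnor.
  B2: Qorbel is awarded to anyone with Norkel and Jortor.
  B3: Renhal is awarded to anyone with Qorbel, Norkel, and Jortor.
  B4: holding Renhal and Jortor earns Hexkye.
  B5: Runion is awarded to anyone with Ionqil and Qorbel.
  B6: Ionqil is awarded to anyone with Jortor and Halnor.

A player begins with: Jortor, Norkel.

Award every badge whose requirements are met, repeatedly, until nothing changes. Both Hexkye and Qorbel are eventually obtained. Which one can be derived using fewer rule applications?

Qorbel: With Norkel and Jortor, Qorbel is earned (B2). [1 rule application]
Hexkye: With Norkel and Jortor, Qorbel is earned (B2). With Qorbel, Norkel, and Jortor, Renhal is earned (B3). With Renhal and Jortor, Hexkye is earned (B4). [3 rule applications]
Qorbel needs fewer.

Qorbel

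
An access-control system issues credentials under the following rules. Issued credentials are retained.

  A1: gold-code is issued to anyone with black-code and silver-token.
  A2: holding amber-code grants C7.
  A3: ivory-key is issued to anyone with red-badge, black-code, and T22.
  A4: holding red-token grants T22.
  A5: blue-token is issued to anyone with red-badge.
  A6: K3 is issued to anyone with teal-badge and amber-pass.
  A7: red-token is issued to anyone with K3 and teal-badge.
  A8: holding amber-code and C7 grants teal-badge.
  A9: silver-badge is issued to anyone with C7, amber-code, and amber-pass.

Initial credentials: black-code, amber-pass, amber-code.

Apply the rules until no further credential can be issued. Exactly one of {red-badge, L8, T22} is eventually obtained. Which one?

T22

Holding amber-code grants C7 (A2).
Holding amber-code and C7 grants teal-badge (A8).
Holding teal-badge and amber-pass grants K3 (A6).
Holding K3 and teal-badge grants red-token (A7).
Holding red-token grants T22 (A4).
No rule produces red-badge, and it is not given. No rule produces L8, and it is not given.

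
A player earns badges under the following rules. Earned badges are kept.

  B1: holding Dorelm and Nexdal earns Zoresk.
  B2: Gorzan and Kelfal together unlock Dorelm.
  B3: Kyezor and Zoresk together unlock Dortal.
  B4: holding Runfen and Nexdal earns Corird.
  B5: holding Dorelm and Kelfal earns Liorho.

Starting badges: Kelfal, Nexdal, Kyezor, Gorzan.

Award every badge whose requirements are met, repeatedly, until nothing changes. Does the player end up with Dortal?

With Gorzan and Kelfal, Dorelm is earned (B2).
With Dorelm and Nexdal, Zoresk is earned (B1).
With Kyezor and Zoresk, Dortal is earned (B3).

Yes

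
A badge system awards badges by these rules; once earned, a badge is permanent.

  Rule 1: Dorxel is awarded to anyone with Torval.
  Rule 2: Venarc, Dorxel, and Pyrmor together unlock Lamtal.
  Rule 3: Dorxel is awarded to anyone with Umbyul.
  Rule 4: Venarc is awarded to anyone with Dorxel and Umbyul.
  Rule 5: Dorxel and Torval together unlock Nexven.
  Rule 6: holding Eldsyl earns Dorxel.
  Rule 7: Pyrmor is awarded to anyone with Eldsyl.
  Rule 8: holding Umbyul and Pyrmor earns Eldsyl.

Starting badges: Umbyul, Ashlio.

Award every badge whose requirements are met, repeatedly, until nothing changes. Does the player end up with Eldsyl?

No

Eldsyl would need Umbyul and Pyrmor (Rule 8), but Pyrmor is never earned.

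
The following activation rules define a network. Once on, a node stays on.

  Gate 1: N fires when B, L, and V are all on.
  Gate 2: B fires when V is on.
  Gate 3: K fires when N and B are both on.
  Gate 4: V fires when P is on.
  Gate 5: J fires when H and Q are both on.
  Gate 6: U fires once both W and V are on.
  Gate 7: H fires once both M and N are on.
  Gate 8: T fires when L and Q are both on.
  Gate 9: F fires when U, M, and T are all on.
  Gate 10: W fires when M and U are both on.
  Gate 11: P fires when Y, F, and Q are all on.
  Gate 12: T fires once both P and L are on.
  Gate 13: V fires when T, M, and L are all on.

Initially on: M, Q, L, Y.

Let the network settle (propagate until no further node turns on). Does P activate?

P would need Y, F, and Q (Gate 11), but F never turns on.

No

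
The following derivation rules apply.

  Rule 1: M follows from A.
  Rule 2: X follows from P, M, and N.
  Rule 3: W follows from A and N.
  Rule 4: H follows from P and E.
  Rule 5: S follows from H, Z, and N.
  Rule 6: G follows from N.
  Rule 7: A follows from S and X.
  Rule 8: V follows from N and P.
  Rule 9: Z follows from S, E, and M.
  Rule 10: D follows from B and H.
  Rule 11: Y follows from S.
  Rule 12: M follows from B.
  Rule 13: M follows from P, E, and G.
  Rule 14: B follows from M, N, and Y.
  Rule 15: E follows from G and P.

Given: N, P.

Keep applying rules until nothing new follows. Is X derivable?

Yes

N holds, so G follows (Rule 6).
From G and P, Rule 15 gives E.
P, E, and G hold, so M follows (Rule 13).
From P, M, and N, Rule 2 gives X.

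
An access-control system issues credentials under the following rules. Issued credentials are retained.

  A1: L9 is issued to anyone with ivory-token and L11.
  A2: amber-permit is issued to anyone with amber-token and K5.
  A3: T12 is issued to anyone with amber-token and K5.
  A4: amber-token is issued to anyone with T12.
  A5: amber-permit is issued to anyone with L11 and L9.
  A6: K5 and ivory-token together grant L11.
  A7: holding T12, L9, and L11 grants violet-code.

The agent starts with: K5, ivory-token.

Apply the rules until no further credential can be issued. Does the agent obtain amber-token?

No

amber-token would need T12 (A4), but T12 is never granted.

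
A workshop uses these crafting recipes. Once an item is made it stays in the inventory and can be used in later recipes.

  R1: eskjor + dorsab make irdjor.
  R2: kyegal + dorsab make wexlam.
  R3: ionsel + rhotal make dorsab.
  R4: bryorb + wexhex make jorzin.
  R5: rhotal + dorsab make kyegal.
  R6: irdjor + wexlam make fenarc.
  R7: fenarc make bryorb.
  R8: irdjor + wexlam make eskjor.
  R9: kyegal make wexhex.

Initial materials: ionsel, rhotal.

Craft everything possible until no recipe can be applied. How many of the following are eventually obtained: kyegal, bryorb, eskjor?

ionsel + rhotal → dorsab (R3).
Using R5, rhotal and dorsab make kyegal.
kyegal: reached.
bryorb would need fenarc (R7), but fenarc is never obtained.
eskjor would need irdjor and wexlam (R8), but irdjor is never obtained.
Reached: kyegal — 1 of the 3.

1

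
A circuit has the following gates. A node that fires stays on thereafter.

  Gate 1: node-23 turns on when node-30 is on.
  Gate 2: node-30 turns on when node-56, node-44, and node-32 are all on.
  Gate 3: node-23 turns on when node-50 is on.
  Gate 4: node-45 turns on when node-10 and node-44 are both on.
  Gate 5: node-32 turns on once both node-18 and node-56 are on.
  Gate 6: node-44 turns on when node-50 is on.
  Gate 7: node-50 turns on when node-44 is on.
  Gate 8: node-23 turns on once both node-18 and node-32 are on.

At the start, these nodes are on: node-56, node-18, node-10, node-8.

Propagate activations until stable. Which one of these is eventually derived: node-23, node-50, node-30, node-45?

node-18 and node-56 are on, so node-32 turns on (Gate 5).
Gate 8: node-18 and node-32 on → node-23 on.
node-45 would need node-10 and node-44 (Gate 4), but node-44 never turns on. node-30 would need node-56, node-44, and node-32 (Gate 2), but node-44 never turns on. node-50 would need node-44 (Gate 7), but node-44 never turns on.

node-23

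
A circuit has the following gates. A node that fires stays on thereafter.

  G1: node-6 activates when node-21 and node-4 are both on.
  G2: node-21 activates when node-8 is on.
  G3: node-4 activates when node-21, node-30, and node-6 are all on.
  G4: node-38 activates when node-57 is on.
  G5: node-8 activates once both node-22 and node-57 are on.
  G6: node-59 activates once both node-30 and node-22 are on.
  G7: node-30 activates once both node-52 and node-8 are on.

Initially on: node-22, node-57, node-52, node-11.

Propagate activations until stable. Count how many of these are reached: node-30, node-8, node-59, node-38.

node-57 is on, so node-38 activates (G4).
G5: node-22 and node-57 on → node-8 on.
G7: node-52 and node-8 on → node-30 on.
G6: node-30 and node-22 on → node-59 on.
node-30: reached.
node-8: reached.
node-59: reached.
node-38: reached.
All 4 are reached.

4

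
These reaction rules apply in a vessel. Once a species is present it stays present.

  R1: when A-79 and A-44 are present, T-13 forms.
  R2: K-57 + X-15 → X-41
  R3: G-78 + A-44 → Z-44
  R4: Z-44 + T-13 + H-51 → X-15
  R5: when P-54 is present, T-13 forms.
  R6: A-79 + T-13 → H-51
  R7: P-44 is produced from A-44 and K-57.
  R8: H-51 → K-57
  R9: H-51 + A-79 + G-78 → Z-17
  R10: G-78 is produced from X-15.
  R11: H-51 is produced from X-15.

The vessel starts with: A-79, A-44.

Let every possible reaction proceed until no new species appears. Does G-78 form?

G-78 would need X-15 (R10), but X-15 never forms.

No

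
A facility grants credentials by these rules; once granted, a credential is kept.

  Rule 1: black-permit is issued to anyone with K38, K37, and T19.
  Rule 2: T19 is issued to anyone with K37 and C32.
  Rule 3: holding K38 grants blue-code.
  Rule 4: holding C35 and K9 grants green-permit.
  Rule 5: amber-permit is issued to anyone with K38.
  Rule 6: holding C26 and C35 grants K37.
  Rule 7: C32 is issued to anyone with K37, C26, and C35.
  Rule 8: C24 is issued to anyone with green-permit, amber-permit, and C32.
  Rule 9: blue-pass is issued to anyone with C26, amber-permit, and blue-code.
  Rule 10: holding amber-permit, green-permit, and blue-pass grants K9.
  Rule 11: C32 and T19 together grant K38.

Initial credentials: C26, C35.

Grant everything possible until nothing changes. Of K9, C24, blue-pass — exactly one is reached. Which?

blue-pass

Holding C26 and C35 grants K37 (Rule 6).
Holding K37, C26, and C35 grants C32 (Rule 7).
Holding K37 and C32 grants T19 (Rule 2).
Holding C32 and T19 grants K38 (Rule 11).
Holding K38 grants blue-code (Rule 3).
Holding K38 grants amber-permit (Rule 5).
Holding C26, amber-permit, and blue-code grants blue-pass (Rule 9).
K9 would need amber-permit, green-permit, and blue-pass (Rule 10), but green-permit is never granted. C24 would need green-permit, amber-permit, and C32 (Rule 8), but green-permit is never granted.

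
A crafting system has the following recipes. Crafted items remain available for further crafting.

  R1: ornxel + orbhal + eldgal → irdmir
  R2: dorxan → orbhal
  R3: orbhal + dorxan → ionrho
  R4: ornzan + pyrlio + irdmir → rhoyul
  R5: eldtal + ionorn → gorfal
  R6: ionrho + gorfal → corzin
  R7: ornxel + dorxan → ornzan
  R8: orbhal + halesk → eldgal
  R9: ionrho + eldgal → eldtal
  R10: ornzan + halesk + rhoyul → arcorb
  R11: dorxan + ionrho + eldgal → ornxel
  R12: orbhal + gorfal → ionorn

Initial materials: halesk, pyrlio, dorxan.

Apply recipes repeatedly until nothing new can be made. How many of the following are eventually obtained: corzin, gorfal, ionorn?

0

corzin would need ionrho and gorfal (R6), but gorfal is never obtained.
gorfal would need eldtal and ionorn (R5), but ionorn is never obtained.
ionorn would need orbhal and gorfal (R12), but gorfal is never obtained.
None of the 3 are reached.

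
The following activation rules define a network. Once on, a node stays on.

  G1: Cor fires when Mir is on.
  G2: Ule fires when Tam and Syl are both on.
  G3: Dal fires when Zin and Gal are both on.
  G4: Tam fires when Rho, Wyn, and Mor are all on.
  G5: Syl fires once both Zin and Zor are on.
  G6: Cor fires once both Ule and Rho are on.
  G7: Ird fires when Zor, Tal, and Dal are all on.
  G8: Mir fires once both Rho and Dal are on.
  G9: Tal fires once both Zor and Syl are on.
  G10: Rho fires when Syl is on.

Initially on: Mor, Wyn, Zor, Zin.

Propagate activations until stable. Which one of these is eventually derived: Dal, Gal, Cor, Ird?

Cor

Zin and Zor are on, so Syl fires (G5).
Syl is on, so Rho fires (G10).
G4: Rho, Wyn, and Mor on → Tam on.
G2: Tam and Syl on → Ule on.
G6: Ule and Rho on → Cor on.
No rule produces Gal, and it is not given. Dal would need Zin and Gal (G3), but Gal never turns on. Ird would need Zor, Tal, and Dal (G7), but Dal never turns on.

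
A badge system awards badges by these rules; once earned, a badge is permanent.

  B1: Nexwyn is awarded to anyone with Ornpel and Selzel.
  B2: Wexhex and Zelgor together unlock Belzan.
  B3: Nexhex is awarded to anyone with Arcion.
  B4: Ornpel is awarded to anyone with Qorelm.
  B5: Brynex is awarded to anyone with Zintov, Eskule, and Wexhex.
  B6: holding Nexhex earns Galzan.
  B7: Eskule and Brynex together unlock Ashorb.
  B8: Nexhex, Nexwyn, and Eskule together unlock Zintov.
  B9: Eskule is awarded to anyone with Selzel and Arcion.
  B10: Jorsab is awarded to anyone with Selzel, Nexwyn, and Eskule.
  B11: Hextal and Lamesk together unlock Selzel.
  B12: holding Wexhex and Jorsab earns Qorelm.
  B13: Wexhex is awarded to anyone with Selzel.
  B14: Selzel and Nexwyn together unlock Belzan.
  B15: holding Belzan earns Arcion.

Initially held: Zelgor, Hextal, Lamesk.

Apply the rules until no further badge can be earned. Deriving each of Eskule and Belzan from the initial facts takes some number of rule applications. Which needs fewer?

Belzan

Belzan: With Hextal and Lamesk, Selzel is earned (B11). With Selzel, Wexhex is earned (B13). With Wexhex and Zelgor, Belzan is earned (B2). [3 rule applications]
Eskule: With Hextal and Lamesk, Selzel is earned (B11). With Selzel, Wexhex is earned (B13). With Wexhex and Zelgor, Belzan is earned (B2). With Belzan, Arcion is earned (B15). With Selzel and Arcion, Eskule is earned (B9). [5 rule applications]
Belzan needs fewer.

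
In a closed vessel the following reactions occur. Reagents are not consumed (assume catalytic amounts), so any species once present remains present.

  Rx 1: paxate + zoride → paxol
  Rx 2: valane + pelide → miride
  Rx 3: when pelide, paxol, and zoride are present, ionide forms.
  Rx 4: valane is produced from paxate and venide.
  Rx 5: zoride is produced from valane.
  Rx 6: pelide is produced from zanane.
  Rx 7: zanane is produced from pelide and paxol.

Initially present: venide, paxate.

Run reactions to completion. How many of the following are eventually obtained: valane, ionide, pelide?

1

paxate and venide present → valane forms (Rx 4).
valane: reached.
ionide would need pelide, paxol, and zoride (Rx 3), but pelide never forms.
pelide would need zanane (Rx 6), but zanane never forms.
Reached: valane — 1 of the 3.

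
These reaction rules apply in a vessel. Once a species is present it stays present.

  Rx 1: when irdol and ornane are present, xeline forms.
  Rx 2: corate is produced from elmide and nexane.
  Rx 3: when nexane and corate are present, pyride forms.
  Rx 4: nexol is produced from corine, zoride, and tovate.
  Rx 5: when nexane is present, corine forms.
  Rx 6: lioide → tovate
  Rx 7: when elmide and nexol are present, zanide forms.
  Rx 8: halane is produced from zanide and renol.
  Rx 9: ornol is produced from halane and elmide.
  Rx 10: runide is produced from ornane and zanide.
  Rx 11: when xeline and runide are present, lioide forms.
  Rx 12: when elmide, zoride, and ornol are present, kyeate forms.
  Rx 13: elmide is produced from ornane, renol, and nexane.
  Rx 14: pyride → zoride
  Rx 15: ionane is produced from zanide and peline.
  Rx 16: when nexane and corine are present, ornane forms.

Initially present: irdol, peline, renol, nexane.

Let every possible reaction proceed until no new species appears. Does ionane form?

No

ionane would need zanide and peline (Rx 15), but zanide never forms.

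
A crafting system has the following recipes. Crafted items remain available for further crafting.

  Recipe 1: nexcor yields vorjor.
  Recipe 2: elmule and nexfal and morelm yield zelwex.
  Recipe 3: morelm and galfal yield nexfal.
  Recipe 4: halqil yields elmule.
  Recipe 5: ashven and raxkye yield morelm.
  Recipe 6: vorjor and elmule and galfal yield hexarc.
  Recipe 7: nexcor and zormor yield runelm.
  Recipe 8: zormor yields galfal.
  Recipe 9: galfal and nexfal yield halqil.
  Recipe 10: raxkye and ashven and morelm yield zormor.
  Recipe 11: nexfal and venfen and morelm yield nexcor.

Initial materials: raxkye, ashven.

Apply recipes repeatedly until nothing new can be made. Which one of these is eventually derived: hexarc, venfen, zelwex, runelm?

zelwex

ashven and raxkye → morelm (Recipe 5).
raxkye and ashven and morelm → zormor (Recipe 10).
Using Recipe 8, zormor makes galfal.
Using Recipe 3, morelm and galfal make nexfal.
galfal and nexfal → halqil (Recipe 9).
halqil → elmule (Recipe 4).
Using Recipe 2, elmule, nexfal, and morelm make zelwex.
No rule produces venfen, and it is not given. hexarc would need vorjor, elmule, and galfal (Recipe 6), but vorjor is never obtained. runelm would need nexcor and zormor (Recipe 7), but nexcor is never obtained.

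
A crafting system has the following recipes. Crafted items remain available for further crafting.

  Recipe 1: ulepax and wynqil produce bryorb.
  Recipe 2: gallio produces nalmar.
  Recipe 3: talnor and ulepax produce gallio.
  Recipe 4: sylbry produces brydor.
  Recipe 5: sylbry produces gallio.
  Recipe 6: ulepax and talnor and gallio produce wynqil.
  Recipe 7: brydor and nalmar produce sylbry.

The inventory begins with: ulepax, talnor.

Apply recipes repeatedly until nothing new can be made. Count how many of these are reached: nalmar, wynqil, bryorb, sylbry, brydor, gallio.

4

Using Recipe 3, talnor and ulepax make gallio.
gallio → nalmar (Recipe 2).
Using Recipe 6, ulepax, talnor, and gallio make wynqil.
Using Recipe 1, ulepax and wynqil make bryorb.
nalmar: reached.
wynqil: reached.
bryorb: reached.
sylbry would need brydor and nalmar (Recipe 7), but brydor is never obtained.
brydor would need sylbry (Recipe 4), but sylbry is never obtained.
gallio: reached.
Reached: nalmar, wynqil, bryorb, and gallio — 4 of the 6.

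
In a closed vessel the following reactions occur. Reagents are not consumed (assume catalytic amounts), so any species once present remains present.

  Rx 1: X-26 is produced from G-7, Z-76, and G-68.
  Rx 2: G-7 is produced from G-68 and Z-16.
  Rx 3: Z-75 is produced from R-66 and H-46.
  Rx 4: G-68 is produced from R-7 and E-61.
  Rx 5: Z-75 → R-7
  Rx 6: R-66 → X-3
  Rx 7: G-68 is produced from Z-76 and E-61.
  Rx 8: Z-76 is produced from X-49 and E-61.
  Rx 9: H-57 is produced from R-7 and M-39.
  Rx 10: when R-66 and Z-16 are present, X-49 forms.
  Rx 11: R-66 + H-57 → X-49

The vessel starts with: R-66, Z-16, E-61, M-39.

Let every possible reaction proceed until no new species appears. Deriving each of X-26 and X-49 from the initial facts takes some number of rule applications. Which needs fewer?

X-49: R-66 and Z-16 present → X-49 forms (Rx 10). [1 rule application]
X-26: R-66 and Z-16 present → X-49 forms (Rx 10). X-49 and E-61 present → Z-76 forms (Rx 8). Z-76 and E-61 present → G-68 forms (Rx 7). G-68 and Z-16 present → G-7 forms (Rx 2). G-7, Z-76, and G-68 present → X-26 forms (Rx 1). [5 rule applications]
X-49 needs fewer.

X-49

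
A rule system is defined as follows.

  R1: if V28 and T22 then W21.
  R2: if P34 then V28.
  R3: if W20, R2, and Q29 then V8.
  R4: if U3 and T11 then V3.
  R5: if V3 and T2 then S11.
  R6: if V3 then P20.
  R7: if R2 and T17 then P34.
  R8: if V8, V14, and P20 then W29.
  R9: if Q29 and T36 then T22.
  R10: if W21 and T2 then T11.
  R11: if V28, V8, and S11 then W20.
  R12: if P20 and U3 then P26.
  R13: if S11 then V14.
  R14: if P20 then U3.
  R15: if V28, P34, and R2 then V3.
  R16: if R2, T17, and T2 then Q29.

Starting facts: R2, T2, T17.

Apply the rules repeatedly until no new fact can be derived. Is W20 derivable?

No

W20 would need V28, V8, and S11 (R11), but V8 is never established.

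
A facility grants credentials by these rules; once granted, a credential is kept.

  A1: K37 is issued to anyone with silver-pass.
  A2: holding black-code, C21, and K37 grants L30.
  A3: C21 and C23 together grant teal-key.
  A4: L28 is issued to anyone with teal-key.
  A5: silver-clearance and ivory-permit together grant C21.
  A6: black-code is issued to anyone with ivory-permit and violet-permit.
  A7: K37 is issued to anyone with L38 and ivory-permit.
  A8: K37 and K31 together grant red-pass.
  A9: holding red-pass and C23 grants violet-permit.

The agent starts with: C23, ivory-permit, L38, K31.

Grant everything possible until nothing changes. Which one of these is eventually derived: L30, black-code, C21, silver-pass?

black-code

Holding L38 and ivory-permit grants K37 (A7).
Holding K37 and K31 grants red-pass (A8).
Holding red-pass and C23 grants violet-permit (A9).
Holding ivory-permit and violet-permit grants black-code (A6).
L30 would need black-code, C21, and K37 (A2), but C21 is never granted. No rule produces silver-pass, and it is not given. C21 would need silver-clearance and ivory-permit (A5), but silver-clearance is never granted.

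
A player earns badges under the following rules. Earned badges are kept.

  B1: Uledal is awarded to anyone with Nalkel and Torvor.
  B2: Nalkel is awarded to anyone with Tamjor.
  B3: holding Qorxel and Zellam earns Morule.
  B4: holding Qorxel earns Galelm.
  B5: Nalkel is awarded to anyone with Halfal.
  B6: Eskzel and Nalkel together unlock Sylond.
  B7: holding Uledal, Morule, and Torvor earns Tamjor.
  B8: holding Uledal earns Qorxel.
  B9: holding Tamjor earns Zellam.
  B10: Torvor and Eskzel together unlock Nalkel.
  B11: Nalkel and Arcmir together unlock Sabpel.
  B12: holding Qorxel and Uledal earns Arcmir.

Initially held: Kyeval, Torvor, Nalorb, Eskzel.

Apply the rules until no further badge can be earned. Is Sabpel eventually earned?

With Torvor and Eskzel, Nalkel is earned (B10).
With Nalkel and Torvor, Uledal is earned (B1).
With Uledal, Qorxel is earned (B8).
With Qorxel and Uledal, Arcmir is earned (B12).
With Nalkel and Arcmir, Sabpel is earned (B11).

Yes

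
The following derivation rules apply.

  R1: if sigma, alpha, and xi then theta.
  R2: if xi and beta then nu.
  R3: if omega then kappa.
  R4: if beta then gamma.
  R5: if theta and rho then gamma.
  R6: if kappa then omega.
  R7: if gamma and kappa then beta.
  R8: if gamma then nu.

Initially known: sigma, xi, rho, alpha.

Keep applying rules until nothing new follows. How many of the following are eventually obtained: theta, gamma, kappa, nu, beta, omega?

3

From sigma, alpha, and xi, R1 gives theta.
From theta and rho, R5 gives gamma.
gamma holds, so nu follows (R8).
theta: reached.
gamma: reached.
kappa would need omega (R3), but omega is never established.
nu: reached.
beta would need gamma and kappa (R7), but kappa is never established.
omega would need kappa (R6), but kappa is never established.
Reached: theta, gamma, and nu — 3 of the 6.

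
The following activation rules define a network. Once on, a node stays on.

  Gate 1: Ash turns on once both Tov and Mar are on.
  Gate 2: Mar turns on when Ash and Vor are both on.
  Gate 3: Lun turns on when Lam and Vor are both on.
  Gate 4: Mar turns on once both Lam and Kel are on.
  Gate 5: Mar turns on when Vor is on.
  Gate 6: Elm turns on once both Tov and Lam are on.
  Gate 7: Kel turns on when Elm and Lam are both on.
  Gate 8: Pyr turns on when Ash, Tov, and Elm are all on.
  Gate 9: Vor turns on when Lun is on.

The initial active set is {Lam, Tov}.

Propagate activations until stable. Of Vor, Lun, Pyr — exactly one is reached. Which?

Pyr

Gate 6: Tov and Lam on → Elm on.
Gate 7: Elm and Lam on → Kel on.
Lam and Kel are on, so Mar turns on (Gate 4).
Gate 1: Tov and Mar on → Ash on.
Gate 8: Ash, Tov, and Elm on → Pyr on.
Vor would need Lun (Gate 9), but Lun never turns on. Lun would need Lam and Vor (Gate 3), but Vor never turns on.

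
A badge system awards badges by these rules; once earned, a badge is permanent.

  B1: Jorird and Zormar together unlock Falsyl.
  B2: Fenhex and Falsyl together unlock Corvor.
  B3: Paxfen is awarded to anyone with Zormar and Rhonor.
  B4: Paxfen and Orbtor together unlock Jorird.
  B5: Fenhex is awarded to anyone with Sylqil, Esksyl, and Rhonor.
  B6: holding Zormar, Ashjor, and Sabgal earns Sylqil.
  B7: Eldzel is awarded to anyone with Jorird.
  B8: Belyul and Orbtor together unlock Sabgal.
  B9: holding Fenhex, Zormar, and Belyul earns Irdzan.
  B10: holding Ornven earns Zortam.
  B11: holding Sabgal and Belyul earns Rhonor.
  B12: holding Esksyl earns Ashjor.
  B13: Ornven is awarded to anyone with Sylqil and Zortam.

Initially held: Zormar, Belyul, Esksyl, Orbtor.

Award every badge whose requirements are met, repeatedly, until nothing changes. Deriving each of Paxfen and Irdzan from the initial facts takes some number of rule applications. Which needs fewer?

Paxfen: With Belyul and Orbtor, Sabgal is earned (B8). With Sabgal and Belyul, Rhonor is earned (B11). With Zormar and Rhonor, Paxfen is earned (B3). [3 rule applications]
Irdzan: With Belyul and Orbtor, Sabgal is earned (B8). With Esksyl, Ashjor is earned (B12). With Zormar, Ashjor, and Sabgal, Sylqil is earned (B6). With Sabgal and Belyul, Rhonor is earned (B11). With Sylqil, Esksyl, and Rhonor, Fenhex is earned (B5). With Fenhex, Zormar, and Belyul, Irdzan is earned (B9). [6 rule applications]
Paxfen needs fewer.

Paxfen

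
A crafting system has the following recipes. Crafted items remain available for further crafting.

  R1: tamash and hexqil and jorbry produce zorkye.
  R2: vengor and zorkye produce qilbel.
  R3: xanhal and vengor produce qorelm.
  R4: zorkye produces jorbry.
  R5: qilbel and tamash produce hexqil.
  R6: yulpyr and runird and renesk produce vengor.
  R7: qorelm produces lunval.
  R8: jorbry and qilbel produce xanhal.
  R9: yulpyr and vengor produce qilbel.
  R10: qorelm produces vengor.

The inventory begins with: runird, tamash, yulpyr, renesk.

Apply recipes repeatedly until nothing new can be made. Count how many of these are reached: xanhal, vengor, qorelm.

Using R6, yulpyr, runird, and renesk make vengor.
xanhal would need jorbry and qilbel (R8), but jorbry is never obtained.
vengor: reached.
qorelm would need xanhal and vengor (R3), but xanhal is never obtained.
Reached: vengor — 1 of the 3.

1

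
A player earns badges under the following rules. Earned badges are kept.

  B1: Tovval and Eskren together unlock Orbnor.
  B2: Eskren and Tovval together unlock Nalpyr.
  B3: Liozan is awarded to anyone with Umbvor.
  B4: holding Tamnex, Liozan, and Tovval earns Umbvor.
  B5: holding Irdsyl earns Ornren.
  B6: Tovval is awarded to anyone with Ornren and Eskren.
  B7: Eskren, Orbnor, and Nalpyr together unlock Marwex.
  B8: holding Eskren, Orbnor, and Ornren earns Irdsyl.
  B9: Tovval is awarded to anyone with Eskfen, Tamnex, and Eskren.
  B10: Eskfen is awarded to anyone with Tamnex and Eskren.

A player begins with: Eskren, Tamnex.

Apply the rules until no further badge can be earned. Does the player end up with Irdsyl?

Irdsyl would need Eskren, Orbnor, and Ornren (B8), but Ornren is never earned.

No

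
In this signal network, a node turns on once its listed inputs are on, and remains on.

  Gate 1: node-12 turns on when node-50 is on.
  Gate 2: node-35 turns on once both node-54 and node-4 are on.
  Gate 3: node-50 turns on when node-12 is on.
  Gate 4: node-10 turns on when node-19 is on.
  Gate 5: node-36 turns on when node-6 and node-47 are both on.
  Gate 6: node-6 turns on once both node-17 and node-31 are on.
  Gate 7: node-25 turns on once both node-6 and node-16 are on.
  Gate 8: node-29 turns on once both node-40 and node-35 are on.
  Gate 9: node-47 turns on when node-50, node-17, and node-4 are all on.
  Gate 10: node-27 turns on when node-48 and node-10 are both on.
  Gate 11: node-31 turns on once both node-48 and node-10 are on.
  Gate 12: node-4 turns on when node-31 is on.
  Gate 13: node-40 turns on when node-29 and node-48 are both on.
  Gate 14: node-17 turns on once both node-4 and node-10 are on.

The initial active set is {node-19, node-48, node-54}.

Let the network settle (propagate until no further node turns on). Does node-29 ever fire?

No

node-29 would need node-40 and node-35 (Gate 8), but node-40 never turns on.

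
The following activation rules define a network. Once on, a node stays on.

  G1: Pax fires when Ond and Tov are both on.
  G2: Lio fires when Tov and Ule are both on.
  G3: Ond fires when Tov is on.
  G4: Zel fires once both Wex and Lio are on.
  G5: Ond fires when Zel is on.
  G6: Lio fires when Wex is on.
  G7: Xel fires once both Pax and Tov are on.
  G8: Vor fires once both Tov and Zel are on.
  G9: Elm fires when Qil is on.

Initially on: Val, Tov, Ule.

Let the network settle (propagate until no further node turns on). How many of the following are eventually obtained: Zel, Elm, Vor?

0

Zel would need Wex and Lio (G4), but Wex never turns on.
Elm would need Qil (G9), but Qil never turns on.
Vor would need Tov and Zel (G8), but Zel never turns on.
None of the 3 are reached.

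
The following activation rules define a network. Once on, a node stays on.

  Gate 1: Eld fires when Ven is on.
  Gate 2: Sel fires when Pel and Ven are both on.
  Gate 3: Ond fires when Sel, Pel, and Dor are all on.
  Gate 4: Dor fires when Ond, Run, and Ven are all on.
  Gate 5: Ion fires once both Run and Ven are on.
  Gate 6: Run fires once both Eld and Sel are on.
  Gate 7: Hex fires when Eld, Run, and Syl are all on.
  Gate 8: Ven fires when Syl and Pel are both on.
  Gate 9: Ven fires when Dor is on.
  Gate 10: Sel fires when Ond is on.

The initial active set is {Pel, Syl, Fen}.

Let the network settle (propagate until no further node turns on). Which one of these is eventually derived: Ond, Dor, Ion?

Gate 8: Syl and Pel on → Ven on.
Ven is on, so Eld fires (Gate 1).
Gate 2: Pel and Ven on → Sel on.
Gate 6: Eld and Sel on → Run on.
Gate 5: Run and Ven on → Ion on.
Ond would need Sel, Pel, and Dor (Gate 3), but Dor never turns on. Dor would need Ond, Run, and Ven (Gate 4), but Ond never turns on.

Ion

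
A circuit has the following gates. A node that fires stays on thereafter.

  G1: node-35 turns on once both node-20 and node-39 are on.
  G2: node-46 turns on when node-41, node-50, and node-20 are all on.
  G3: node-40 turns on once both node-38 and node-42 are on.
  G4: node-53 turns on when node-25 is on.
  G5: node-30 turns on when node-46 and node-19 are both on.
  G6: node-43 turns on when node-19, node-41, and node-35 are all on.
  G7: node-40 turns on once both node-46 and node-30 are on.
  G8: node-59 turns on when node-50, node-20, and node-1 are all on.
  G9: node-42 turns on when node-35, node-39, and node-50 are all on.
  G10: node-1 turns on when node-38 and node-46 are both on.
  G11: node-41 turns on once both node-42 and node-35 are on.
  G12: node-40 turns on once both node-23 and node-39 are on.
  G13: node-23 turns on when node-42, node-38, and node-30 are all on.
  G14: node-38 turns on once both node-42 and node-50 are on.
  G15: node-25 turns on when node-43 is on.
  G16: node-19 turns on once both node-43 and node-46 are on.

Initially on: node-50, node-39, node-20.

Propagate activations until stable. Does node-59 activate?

Yes

node-20 and node-39 are on, so node-35 turns on (G1).
node-35, node-39, and node-50 are on, so node-42 turns on (G9).
G11: node-42 and node-35 on → node-41 on.
G14: node-42 and node-50 on → node-38 on.
node-41, node-50, and node-20 are on, so node-46 turns on (G2).
G10: node-38 and node-46 on → node-1 on.
node-50, node-20, and node-1 are on, so node-59 turns on (G8).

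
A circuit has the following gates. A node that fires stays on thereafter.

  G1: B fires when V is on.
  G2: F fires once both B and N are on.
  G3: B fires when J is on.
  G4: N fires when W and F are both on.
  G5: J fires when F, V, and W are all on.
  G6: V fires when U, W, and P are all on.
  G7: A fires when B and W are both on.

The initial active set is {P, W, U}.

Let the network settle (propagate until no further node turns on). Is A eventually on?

G6: U, W, and P on → V on.
G1: V on → B on.
G7: B and W on → A on.

Yes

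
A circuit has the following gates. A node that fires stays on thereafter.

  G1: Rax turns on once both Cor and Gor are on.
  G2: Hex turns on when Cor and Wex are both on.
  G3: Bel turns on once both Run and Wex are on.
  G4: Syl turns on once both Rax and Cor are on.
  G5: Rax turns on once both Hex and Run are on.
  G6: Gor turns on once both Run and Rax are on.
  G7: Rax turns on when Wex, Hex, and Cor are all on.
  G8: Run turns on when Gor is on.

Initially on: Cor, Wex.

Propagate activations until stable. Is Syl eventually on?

Yes

G2: Cor and Wex on → Hex on.
G7: Wex, Hex, and Cor on → Rax on.
G4: Rax and Cor on → Syl on.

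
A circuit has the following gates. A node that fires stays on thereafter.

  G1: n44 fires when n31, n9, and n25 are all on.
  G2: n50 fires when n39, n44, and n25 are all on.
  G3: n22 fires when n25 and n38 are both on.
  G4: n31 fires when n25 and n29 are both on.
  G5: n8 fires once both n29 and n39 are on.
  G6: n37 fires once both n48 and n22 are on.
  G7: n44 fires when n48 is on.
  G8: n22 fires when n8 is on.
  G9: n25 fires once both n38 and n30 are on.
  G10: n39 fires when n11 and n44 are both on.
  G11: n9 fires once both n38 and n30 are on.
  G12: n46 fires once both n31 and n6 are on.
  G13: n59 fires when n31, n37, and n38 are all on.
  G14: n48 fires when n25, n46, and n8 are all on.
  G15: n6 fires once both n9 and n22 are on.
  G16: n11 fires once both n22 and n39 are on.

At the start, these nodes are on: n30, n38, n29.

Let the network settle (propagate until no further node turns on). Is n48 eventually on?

n48 would need n25, n46, and n8 (G14), but n8 never turns on.

No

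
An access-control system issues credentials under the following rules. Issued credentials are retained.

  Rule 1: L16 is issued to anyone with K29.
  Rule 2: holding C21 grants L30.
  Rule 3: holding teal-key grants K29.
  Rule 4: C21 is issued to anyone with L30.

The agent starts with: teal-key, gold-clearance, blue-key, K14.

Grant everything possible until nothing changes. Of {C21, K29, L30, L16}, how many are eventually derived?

2

Holding teal-key grants K29 (Rule 3).
Holding K29 grants L16 (Rule 1).
C21 would need L30 (Rule 4), but L30 is never granted.
K29: reached.
L30 would need C21 (Rule 2), but C21 is never granted.
L16: reached.
Reached: K29 and L16 — 2 of the 4.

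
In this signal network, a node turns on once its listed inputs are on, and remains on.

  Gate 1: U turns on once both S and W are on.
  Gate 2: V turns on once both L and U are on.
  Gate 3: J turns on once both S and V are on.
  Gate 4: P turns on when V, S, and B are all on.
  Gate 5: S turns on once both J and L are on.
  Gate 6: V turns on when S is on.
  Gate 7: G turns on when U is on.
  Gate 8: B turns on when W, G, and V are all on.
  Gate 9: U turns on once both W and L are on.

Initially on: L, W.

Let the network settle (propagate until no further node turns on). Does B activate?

W and L are on, so U turns on (Gate 9).
U is on, so G turns on (Gate 7).
L and U are on, so V turns on (Gate 2).
W, G, and V are on, so B turns on (Gate 8).

Yes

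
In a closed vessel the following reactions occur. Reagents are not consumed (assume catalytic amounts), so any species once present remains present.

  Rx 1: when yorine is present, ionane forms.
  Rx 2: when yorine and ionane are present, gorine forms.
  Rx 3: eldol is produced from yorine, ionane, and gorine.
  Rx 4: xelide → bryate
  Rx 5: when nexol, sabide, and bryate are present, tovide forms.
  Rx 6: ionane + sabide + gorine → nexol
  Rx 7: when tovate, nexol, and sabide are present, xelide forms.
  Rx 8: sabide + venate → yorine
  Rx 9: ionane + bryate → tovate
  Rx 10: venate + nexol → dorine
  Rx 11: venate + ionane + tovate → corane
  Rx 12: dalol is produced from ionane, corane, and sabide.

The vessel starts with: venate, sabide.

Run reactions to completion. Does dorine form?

sabide and venate present → yorine forms (Rx 8).
yorine present → ionane forms (Rx 1).
yorine and ionane present → gorine forms (Rx 2).
ionane, sabide, and gorine present → nexol forms (Rx 6).
venate and nexol present → dorine forms (Rx 10).

Yes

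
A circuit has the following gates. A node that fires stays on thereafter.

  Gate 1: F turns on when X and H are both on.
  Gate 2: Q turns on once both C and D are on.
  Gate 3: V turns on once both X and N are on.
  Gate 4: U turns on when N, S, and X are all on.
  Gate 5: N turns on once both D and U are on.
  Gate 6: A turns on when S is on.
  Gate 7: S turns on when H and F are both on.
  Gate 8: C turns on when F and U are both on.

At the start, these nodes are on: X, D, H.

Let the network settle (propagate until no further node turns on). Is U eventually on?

U would need N, S, and X (Gate 4), but N never turns on.

No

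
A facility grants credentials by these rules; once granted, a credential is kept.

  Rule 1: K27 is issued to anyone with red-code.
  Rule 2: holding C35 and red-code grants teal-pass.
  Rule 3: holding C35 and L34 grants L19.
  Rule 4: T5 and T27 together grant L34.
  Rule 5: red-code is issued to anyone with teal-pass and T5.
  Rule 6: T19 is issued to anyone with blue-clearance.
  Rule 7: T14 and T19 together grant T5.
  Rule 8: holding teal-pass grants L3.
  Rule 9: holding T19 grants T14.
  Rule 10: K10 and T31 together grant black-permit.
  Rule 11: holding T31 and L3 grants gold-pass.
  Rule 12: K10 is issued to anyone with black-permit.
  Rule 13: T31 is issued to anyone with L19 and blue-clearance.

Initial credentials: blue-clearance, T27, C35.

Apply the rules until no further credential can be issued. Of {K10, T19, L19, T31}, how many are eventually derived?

3

Holding blue-clearance grants T19 (Rule 6).
Holding T19 grants T14 (Rule 9).
Holding T14 and T19 grants T5 (Rule 7).
Holding T5 and T27 grants L34 (Rule 4).
Holding C35 and L34 grants L19 (Rule 3).
Holding L19 and blue-clearance grants T31 (Rule 13).
K10 would need black-permit (Rule 12), but black-permit is never granted.
T19: reached.
L19: reached.
T31: reached.
Reached: T19, L19, and T31 — 3 of the 4.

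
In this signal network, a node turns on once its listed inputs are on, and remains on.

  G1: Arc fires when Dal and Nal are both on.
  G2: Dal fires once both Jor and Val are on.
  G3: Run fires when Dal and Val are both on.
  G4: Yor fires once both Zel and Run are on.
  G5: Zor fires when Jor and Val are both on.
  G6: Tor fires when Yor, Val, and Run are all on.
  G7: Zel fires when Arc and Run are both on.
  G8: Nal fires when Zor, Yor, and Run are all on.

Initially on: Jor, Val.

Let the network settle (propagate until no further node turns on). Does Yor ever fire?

Yor would need Zel and Run (G4), but Zel never turns on.

No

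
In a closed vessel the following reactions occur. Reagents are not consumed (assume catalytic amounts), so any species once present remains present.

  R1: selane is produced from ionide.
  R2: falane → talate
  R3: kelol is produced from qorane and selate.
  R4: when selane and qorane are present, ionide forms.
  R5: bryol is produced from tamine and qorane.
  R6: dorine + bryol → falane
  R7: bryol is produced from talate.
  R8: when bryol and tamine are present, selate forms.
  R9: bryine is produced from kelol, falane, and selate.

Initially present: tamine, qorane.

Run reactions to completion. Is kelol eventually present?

Yes

tamine and qorane present → bryol forms (R5).
bryol and tamine present → selate forms (R8).
qorane and selate present → kelol forms (R3).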